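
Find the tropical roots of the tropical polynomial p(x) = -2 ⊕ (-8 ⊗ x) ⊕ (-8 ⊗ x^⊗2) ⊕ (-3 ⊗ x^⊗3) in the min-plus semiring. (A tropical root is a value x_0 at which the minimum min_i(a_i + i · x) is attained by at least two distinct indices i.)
Roots: {-5, 0, 6}

Each tropical root is a break point of the lower envelope of the lines y = a_i + i · x (there are 4 lines, with slopes 0, 1, ..., 3). Only the lines that attain the minimum somewhere contribute to roots; other lines are dominated. Here the surviving (envelope) indices are i = 3, i = 2, i = 1, i = 0.
Intersections between consecutive envelope lines give the roots: for adjacent envelope indices i < j the intersection is x = (a_i − a_j) / (j − i). Reading off the sorted break points: {-5, 0, 6}.
Verification: at each break x_0, at least two indices attain the minimum of min_i(a_i + i · x_0).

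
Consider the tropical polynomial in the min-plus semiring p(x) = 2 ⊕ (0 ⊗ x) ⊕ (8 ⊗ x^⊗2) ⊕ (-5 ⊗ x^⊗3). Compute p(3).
p(3) = 2

A tropical monomial a ⊗ x^⊗i evaluates to a + i · x. Evaluating each term at x = 3:
  Term 0 contributes 2 + 0 · 3 = 2
  Term 1 contributes 0 + 1 · 3 = 3
  Term 2 contributes 8 + 2 · 3 = 14
  Term 3 contributes -5 + 3 · 3 = 4
p(3) = ⊕ of these = min[2, 3, 14, 4] = 2.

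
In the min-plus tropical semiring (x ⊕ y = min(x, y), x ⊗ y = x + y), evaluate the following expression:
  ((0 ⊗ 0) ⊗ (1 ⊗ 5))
((0 ⊗ 0) ⊗ (1 ⊗ 5)) = 6

Expand innermost to outermost. Recall ⊕ takes the minimum of its arguments and ⊗ takes their sum. Working out the expression ((0 ⊗ 0) ⊗ (1 ⊗ 5)) gives 6.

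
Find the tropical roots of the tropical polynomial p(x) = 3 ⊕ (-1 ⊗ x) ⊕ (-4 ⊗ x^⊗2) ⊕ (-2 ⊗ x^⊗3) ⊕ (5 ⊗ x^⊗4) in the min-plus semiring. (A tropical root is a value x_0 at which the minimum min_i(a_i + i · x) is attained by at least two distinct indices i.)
Roots: {-7, -2, 3, 4}

Each tropical root is a break point of the lower envelope of the lines y = a_i + i · x (there are 5 lines, with slopes 0, 1, ..., 4). Only the lines that attain the minimum somewhere contribute to roots; other lines are dominated. Here the surviving (envelope) indices are i = 4, i = 3, i = 2, i = 1, i = 0.
Intersections between consecutive envelope lines give the roots: for adjacent envelope indices i < j the intersection is x = (a_i − a_j) / (j − i). Reading off the sorted break points: {-7, -2, 3, 4}.
Verification: at each break x_0, at least two indices attain the minimum of min_i(a_i + i · x_0).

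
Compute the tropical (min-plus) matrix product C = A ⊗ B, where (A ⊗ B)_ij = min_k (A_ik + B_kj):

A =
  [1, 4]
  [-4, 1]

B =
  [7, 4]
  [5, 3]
A ⊗ B =
  [8, 5]
  [3, 0]

Apply the min-plus product entry-by-entry:
  C[0][0] = min over k of (A[0][0] + B[0][0] = 1 + 7 = 8, A[0][1] + B[1][0] = 4 + 5 = 9) = 8 (attained at k = 0)
  C[0][1] = min over k of (A[0][0] + B[0][1] = 1 + 4 = 5, A[0][1] + B[1][1] = 4 + 3 = 7) = 5 (attained at k = 0)
  C[1][0] = min over k of (A[1][0] + B[0][0] = -4 + 7 = 3, A[1][1] + B[1][0] = 1 + 5 = 6) = 3 (attained at k = 0)
  C[1][1] = min over k of (A[1][0] + B[0][1] = -4 + 4 = 0, A[1][1] + B[1][1] = 1 + 3 = 4) = 0 (attained at k = 0)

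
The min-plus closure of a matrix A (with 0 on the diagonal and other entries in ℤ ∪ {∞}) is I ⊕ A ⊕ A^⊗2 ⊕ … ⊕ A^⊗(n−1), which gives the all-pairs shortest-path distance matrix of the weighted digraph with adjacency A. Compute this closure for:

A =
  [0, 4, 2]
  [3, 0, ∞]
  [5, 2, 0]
Closure =
  [0, 4, 2]
  [3, 0, 5]
  [5, 2, 0]

This is the Floyd-Warshall all-pairs shortest-path computation. For each intermediate vertex k = 0, 1, …, 2, update dist[i][j] ← min(dist[i][j], dist[i][k] + dist[k][j]). The final matrix gives, for each (i, j), the minimum total weight of any directed path from i to j (possibly empty when i = j).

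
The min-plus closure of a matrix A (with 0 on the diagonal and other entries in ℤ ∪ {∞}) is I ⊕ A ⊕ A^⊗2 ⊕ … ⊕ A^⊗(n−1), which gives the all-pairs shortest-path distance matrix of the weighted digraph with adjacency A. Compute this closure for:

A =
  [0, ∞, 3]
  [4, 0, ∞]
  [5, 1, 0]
Closure =
  [0, 4, 3]
  [4, 0, 7]
  [5, 1, 0]

This is the Floyd-Warshall all-pairs shortest-path computation. For each intermediate vertex k = 0, 1, …, 2, update dist[i][j] ← min(dist[i][j], dist[i][k] + dist[k][j]). The final matrix gives, for each (i, j), the minimum total weight of any directed path from i to j (possibly empty when i = j).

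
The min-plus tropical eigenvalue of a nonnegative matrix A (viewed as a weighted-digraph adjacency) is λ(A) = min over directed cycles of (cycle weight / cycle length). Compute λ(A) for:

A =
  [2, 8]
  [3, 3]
λ(A) = 2

Enumerate directed cycles and compute their means (weight / length). Sample:
  cycle 0 → 0: weight = 2, length = 1, mean = 2/1 ≈ 2.000
  cycle 1 → 1: weight = 3, length = 1, mean = 3/1 ≈ 3.000
  cycle 0 → 1 → 0: weight = 11, length = 2, mean = 11/2 ≈ 5.500
  cycle 1 → 0 → 1: weight = 11, length = 2, mean = 11/2 ≈ 5.500
Minimum mean = 2.000, attained e.g. along the cycle 0 → 0 with weight 2 and length 1. So λ(A) = 2/1 = 2.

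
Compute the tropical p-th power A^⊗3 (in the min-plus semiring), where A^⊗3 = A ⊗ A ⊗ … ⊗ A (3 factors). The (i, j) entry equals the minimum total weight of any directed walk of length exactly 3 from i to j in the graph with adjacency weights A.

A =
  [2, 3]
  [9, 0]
A^⊗3 =
  [6, 3]
  [9, 0]

Each entry (A^⊗3)_ij equals the minimum over all length-3 walks i = v_0 → v_1 → … → v_3 = j of Σ_t A[v_t][v_{t+1}]. For example, for (i, j) = (0, 1) we minimise over 4 possible intermediate vertex sequences; the minimum is 3, attained along the walk 0 → 1 → 1 → 1.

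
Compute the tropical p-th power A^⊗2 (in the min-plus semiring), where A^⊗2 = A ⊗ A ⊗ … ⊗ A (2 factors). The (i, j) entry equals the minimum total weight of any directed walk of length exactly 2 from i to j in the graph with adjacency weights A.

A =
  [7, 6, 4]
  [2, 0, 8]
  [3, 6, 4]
A^⊗2 =
  [7, 6, 8]
  [2, 0, 6]
  [7, 6, 7]

Each entry (A^⊗2)_ij equals the minimum over all length-2 walks i = v_0 → v_1 → … → v_2 = j of Σ_t A[v_t][v_{t+1}]. For example, for (i, j) = (0, 2) we minimise over 3 possible intermediate vertex sequences; the minimum is 8, attained along the walk 0 → 2 → 2.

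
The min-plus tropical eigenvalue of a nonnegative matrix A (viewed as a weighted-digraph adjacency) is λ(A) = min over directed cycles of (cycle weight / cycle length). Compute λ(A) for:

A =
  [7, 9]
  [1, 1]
λ(A) = 1

Enumerate directed cycles and compute their means (weight / length). Sample:
  cycle 0 → 0: weight = 7, length = 1, mean = 7/1 ≈ 7.000
  cycle 1 → 1: weight = 1, length = 1, mean = 1/1 ≈ 1.000
  cycle 0 → 1 → 0: weight = 10, length = 2, mean = 10/2 ≈ 5.000
  cycle 1 → 0 → 1: weight = 10, length = 2, mean = 10/2 ≈ 5.000
Minimum mean = 1.000, attained e.g. along the cycle 1 → 1 with weight 1 and length 1. So λ(A) = 1/1 = 1.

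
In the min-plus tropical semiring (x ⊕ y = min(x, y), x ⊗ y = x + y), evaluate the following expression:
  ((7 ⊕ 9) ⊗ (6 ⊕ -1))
((7 ⊕ 9) ⊗ (6 ⊕ -1)) = 6

Expand innermost to outermost. Recall ⊕ takes the minimum of its arguments and ⊗ takes their sum. Working out the expression ((7 ⊕ 9) ⊗ (6 ⊕ -1)) gives 6.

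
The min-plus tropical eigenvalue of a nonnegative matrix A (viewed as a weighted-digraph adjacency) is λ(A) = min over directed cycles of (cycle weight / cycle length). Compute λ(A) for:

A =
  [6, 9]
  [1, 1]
λ(A) = 1

Enumerate directed cycles and compute their means (weight / length). Sample:
  cycle 0 → 0: weight = 6, length = 1, mean = 6/1 ≈ 6.000
  cycle 1 → 1: weight = 1, length = 1, mean = 1/1 ≈ 1.000
  cycle 0 → 1 → 0: weight = 10, length = 2, mean = 10/2 ≈ 5.000
  cycle 1 → 0 → 1: weight = 10, length = 2, mean = 10/2 ≈ 5.000
Minimum mean = 1.000, attained e.g. along the cycle 1 → 1 with weight 1 and length 1. So λ(A) = 1/1 = 1.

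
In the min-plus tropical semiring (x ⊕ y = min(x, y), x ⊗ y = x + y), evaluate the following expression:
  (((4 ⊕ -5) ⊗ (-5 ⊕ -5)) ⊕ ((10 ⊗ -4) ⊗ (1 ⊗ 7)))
(((4 ⊕ -5) ⊗ (-5 ⊕ -5)) ⊕ ((10 ⊗ -4) ⊗ (1 ⊗ 7))) = -10

Expand innermost to outermost. Recall ⊕ takes the minimum of its arguments and ⊗ takes their sum. Working out the expression (((4 ⊕ -5) ⊗ (-5 ⊕ -5)) ⊕ ((10 ⊗ -4) ⊗ (1 ⊗ 7))) gives -10.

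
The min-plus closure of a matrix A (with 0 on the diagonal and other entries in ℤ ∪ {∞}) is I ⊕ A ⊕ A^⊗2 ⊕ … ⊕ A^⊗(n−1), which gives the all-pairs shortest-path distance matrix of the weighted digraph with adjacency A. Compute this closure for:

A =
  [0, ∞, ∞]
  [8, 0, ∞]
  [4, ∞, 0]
Closure =
  [0, ∞, ∞]
  [8, 0, ∞]
  [4, ∞, 0]

This is the Floyd-Warshall all-pairs shortest-path computation. For each intermediate vertex k = 0, 1, …, 2, update dist[i][j] ← min(dist[i][j], dist[i][k] + dist[k][j]). The final matrix gives, for each (i, j), the minimum total weight of any directed path from i to j (possibly empty when i = j).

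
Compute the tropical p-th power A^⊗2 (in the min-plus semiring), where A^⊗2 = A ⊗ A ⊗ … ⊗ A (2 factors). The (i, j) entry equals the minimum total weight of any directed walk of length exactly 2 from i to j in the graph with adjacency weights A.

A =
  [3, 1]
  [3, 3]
A^⊗2 =
  [4, 4]
  [6, 4]

Each entry (A^⊗2)_ij equals the minimum over all length-2 walks i = v_0 → v_1 → … → v_2 = j of Σ_t A[v_t][v_{t+1}]. For example, for (i, j) = (0, 1) we minimise over 2 possible intermediate vertex sequences; the minimum is 4, attained along the walk 0 → 0 → 1.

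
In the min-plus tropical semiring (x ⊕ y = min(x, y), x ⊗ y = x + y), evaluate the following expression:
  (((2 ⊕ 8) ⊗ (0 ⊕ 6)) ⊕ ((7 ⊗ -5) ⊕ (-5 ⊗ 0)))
(((2 ⊕ 8) ⊗ (0 ⊕ 6)) ⊕ ((7 ⊗ -5) ⊕ (-5 ⊗ 0))) = -5

Expand innermost to outermost. Recall ⊕ takes the minimum of its arguments and ⊗ takes their sum. Working out the expression (((2 ⊕ 8) ⊗ (0 ⊕ 6)) ⊕ ((7 ⊗ -5) ⊕ (-5 ⊗ 0))) gives -5.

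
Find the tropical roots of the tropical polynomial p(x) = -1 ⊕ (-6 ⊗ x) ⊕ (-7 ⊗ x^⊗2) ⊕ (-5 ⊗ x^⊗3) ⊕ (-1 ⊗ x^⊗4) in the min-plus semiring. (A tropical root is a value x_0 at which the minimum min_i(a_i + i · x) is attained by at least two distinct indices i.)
Roots: {-4, -2, 1, 5}

Each tropical root is a break point of the lower envelope of the lines y = a_i + i · x (there are 5 lines, with slopes 0, 1, ..., 4). Only the lines that attain the minimum somewhere contribute to roots; other lines are dominated. Here the surviving (envelope) indices are i = 4, i = 3, i = 2, i = 1, i = 0.
Intersections between consecutive envelope lines give the roots: for adjacent envelope indices i < j the intersection is x = (a_i − a_j) / (j − i). Reading off the sorted break points: {-4, -2, 1, 5}.
Verification: at each break x_0, at least two indices attain the minimum of min_i(a_i + i · x_0).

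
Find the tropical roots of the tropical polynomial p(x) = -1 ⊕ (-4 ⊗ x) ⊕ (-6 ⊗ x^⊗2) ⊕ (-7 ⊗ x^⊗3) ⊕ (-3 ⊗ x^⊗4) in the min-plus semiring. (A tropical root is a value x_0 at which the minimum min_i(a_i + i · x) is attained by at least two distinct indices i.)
Roots: {-4, 1, 2, 3}

Each tropical root is a break point of the lower envelope of the lines y = a_i + i · x (there are 5 lines, with slopes 0, 1, ..., 4). Only the lines that attain the minimum somewhere contribute to roots; other lines are dominated. Here the surviving (envelope) indices are i = 4, i = 3, i = 2, i = 1, i = 0.
Intersections between consecutive envelope lines give the roots: for adjacent envelope indices i < j the intersection is x = (a_i − a_j) / (j − i). Reading off the sorted break points: {-4, 1, 2, 3}.
Verification: at each break x_0, at least two indices attain the minimum of min_i(a_i + i · x_0).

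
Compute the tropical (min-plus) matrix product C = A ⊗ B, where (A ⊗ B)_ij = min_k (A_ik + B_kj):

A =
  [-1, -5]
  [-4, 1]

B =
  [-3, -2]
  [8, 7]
A ⊗ B =
  [-4, -3]
  [-7, -6]

Apply the min-plus product entry-by-entry:
  C[0][0] = min over k of (A[0][0] + B[0][0] = -1 + -3 = -4, A[0][1] + B[1][0] = -5 + 8 = 3) = -4 (attained at k = 0)
  C[0][1] = min over k of (A[0][0] + B[0][1] = -1 + -2 = -3, A[0][1] + B[1][1] = -5 + 7 = 2) = -3 (attained at k = 0)
  C[1][0] = min over k of (A[1][0] + B[0][0] = -4 + -3 = -7, A[1][1] + B[1][0] = 1 + 8 = 9) = -7 (attained at k = 0)
  C[1][1] = min over k of (A[1][0] + B[0][1] = -4 + -2 = -6, A[1][1] + B[1][1] = 1 + 7 = 8) = -6 (attained at k = 0)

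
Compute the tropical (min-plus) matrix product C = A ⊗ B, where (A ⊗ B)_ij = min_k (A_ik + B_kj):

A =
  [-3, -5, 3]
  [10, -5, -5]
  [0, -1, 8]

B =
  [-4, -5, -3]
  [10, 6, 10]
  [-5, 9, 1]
A ⊗ B =
  [-7, -8, -6]
  [-10, 1, -4]
  [-4, -5, -3]

Apply the min-plus product entry-by-entry:
  C[0][0] = min over k of (A[0][0] + B[0][0] = -3 + -4 = -7, A[0][1] + B[1][0] = -5 + 10 = 5, A[0][2] + B[2][0] = 3 + -5 = -2) = -7 (attained at k = 0)
  C[0][1] = min over k of (A[0][0] + B[0][1] = -3 + -5 = -8, A[0][1] + B[1][1] = -5 + 6 = 1, A[0][2] + B[2][1] = 3 + 9 = 12) = -8 (attained at k = 0)
  C[0][2] = min over k of (A[0][0] + B[0][2] = -3 + -3 = -6, A[0][1] + B[1][2] = -5 + 10 = 5, A[0][2] + B[2][2] = 3 + 1 = 4) = -6 (attained at k = 0)
  C[1][0] = min over k of (A[1][0] + B[0][0] = 10 + -4 = 6, A[1][1] + B[1][0] = -5 + 10 = 5, A[1][2] + B[2][0] = -5 + -5 = -10) = -10 (attained at k = 2)
  C[1][1] = min over k of (A[1][0] + B[0][1] = 10 + -5 = 5, A[1][1] + B[1][1] = -5 + 6 = 1, A[1][2] + B[2][1] = -5 + 9 = 4) = 1 (attained at k = 1)
  C[1][2] = min over k of (A[1][0] + B[0][2] = 10 + -3 = 7, A[1][1] + B[1][2] = -5 + 10 = 5, A[1][2] + B[2][2] = -5 + 1 = -4) = -4 (attained at k = 2)
  C[2][0] = min over k of (A[2][0] + B[0][0] = 0 + -4 = -4, A[2][1] + B[1][0] = -1 + 10 = 9, A[2][2] + B[2][0] = 8 + -5 = 3) = -4 (attained at k = 0)
  C[2][1] = min over k of (A[2][0] + B[0][1] = 0 + -5 = -5, A[2][1] + B[1][1] = -1 + 6 = 5, A[2][2] + B[2][1] = 8 + 9 = 17) = -5 (attained at k = 0)
  C[2][2] = min over k of (A[2][0] + B[0][2] = 0 + -3 = -3, A[2][1] + B[1][2] = -1 + 10 = 9, A[2][2] + B[2][2] = 8 + 1 = 9) = -3 (attained at k = 0)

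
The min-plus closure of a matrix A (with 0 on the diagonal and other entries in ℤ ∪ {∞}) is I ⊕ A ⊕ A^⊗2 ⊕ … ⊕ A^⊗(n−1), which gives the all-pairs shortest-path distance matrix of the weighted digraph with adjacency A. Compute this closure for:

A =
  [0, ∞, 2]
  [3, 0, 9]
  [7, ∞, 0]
Closure =
  [0, ∞, 2]
  [3, 0, 5]
  [7, ∞, 0]

This is the Floyd-Warshall all-pairs shortest-path computation. For each intermediate vertex k = 0, 1, …, 2, update dist[i][j] ← min(dist[i][j], dist[i][k] + dist[k][j]). The final matrix gives, for each (i, j), the minimum total weight of any directed path from i to j (possibly empty when i = j).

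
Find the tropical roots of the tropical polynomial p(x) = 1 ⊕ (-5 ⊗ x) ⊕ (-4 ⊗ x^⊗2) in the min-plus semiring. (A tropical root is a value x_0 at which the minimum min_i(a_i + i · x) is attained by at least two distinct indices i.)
Roots: {-1, 6}

Each tropical root is a break point of the lower envelope of the lines y = a_i + i · x (there are 3 lines, with slopes 0, 1, ..., 2). Only the lines that attain the minimum somewhere contribute to roots; other lines are dominated. Here the surviving (envelope) indices are i = 2, i = 1, i = 0.
Intersections between consecutive envelope lines give the roots: for adjacent envelope indices i < j the intersection is x = (a_i − a_j) / (j − i). Reading off the sorted break points: {-1, 6}.
Verification: at each break x_0, at least two indices attain the minimum of min_i(a_i + i · x_0).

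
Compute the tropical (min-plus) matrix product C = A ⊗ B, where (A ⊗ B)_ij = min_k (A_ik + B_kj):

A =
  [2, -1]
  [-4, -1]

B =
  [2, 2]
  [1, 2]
A ⊗ B =
  [0, 1]
  [-2, -2]

Apply the min-plus product entry-by-entry:
  C[0][0] = min over k of (A[0][0] + B[0][0] = 2 + 2 = 4, A[0][1] + B[1][0] = -1 + 1 = 0) = 0 (attained at k = 1)
  C[0][1] = min over k of (A[0][0] + B[0][1] = 2 + 2 = 4, A[0][1] + B[1][1] = -1 + 2 = 1) = 1 (attained at k = 1)
  C[1][0] = min over k of (A[1][0] + B[0][0] = -4 + 2 = -2, A[1][1] + B[1][0] = -1 + 1 = 0) = -2 (attained at k = 0)
  C[1][1] = min over k of (A[1][0] + B[0][1] = -4 + 2 = -2, A[1][1] + B[1][1] = -1 + 2 = 1) = -2 (attained at k = 0)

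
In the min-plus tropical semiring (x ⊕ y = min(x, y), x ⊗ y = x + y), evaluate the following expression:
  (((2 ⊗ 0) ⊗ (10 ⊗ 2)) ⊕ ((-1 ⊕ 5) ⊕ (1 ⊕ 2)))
(((2 ⊗ 0) ⊗ (10 ⊗ 2)) ⊕ ((-1 ⊕ 5) ⊕ (1 ⊕ 2))) = -1

Expand innermost to outermost. Recall ⊕ takes the minimum of its arguments and ⊗ takes their sum. Working out the expression (((2 ⊗ 0) ⊗ (10 ⊗ 2)) ⊕ ((-1 ⊕ 5) ⊕ (1 ⊕ 2))) gives -1.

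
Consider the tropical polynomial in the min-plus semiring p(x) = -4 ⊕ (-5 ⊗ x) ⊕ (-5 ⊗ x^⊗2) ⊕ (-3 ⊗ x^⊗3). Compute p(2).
p(2) = -4

A tropical monomial a ⊗ x^⊗i evaluates to a + i · x. Evaluating each term at x = 2:
  Term 0 contributes -4 + 0 · 2 = -4
  Term 1 contributes -5 + 1 · 2 = -3
  Term 2 contributes -5 + 2 · 2 = -1
  Term 3 contributes -3 + 3 · 2 = 3
p(2) = ⊕ of these = min[-4, -3, -1, 3] = -4.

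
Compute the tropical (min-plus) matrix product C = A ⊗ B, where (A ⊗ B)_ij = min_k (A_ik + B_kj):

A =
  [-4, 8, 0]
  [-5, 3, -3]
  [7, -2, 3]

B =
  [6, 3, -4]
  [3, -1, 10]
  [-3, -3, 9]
A ⊗ B =
  [-3, -3, -8]
  [-6, -6, -9]
  [0, -3, 3]

Apply the min-plus product entry-by-entry:
  C[0][0] = min over k of (A[0][0] + B[0][0] = -4 + 6 = 2, A[0][1] + B[1][0] = 8 + 3 = 11, A[0][2] + B[2][0] = 0 + -3 = -3) = -3 (attained at k = 2)
  C[0][1] = min over k of (A[0][0] + B[0][1] = -4 + 3 = -1, A[0][1] + B[1][1] = 8 + -1 = 7, A[0][2] + B[2][1] = 0 + -3 = -3) = -3 (attained at k = 2)
  C[0][2] = min over k of (A[0][0] + B[0][2] = -4 + -4 = -8, A[0][1] + B[1][2] = 8 + 10 = 18, A[0][2] + B[2][2] = 0 + 9 = 9) = -8 (attained at k = 0)
  C[1][0] = min over k of (A[1][0] + B[0][0] = -5 + 6 = 1, A[1][1] + B[1][0] = 3 + 3 = 6, A[1][2] + B[2][0] = -3 + -3 = -6) = -6 (attained at k = 2)
  C[1][1] = min over k of (A[1][0] + B[0][1] = -5 + 3 = -2, A[1][1] + B[1][1] = 3 + -1 = 2, A[1][2] + B[2][1] = -3 + -3 = -6) = -6 (attained at k = 2)
  C[1][2] = min over k of (A[1][0] + B[0][2] = -5 + -4 = -9, A[1][1] + B[1][2] = 3 + 10 = 13, A[1][2] + B[2][2] = -3 + 9 = 6) = -9 (attained at k = 0)
  C[2][0] = min over k of (A[2][0] + B[0][0] = 7 + 6 = 13, A[2][1] + B[1][0] = -2 + 3 = 1, A[2][2] + B[2][0] = 3 + -3 = 0) = 0 (attained at k = 2)
  C[2][1] = min over k of (A[2][0] + B[0][1] = 7 + 3 = 10, A[2][1] + B[1][1] = -2 + -1 = -3, A[2][2] + B[2][1] = 3 + -3 = 0) = -3 (attained at k = 1)
  C[2][2] = min over k of (A[2][0] + B[0][2] = 7 + -4 = 3, A[2][1] + B[1][2] = -2 + 10 = 8, A[2][2] + B[2][2] = 3 + 9 = 12) = 3 (attained at k = 0)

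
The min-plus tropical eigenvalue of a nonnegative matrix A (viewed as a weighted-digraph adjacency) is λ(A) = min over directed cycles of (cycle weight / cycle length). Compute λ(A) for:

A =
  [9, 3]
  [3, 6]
λ(A) = 3

Enumerate directed cycles and compute their means (weight / length). Sample:
  cycle 0 → 0: weight = 9, length = 1, mean = 9/1 ≈ 9.000
  cycle 1 → 1: weight = 6, length = 1, mean = 6/1 ≈ 6.000
  cycle 0 → 1 → 0: weight = 6, length = 2, mean = 6/2 ≈ 3.000
  cycle 1 → 0 → 1: weight = 6, length = 2, mean = 6/2 ≈ 3.000
Minimum mean = 3.000, attained e.g. along the cycle 0 → 1 → 0 with weight 6 and length 2. So λ(A) = 6/2 = 3.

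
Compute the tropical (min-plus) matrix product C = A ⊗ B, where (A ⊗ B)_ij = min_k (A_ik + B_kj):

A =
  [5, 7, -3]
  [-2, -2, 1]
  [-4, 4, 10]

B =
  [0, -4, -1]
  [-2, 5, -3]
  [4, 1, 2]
A ⊗ B =
  [1, -2, -1]
  [-4, -6, -5]
  [-4, -8, -5]

Apply the min-plus product entry-by-entry:
  C[0][0] = min over k of (A[0][0] + B[0][0] = 5 + 0 = 5, A[0][1] + B[1][0] = 7 + -2 = 5, A[0][2] + B[2][0] = -3 + 4 = 1) = 1 (attained at k = 2)
  C[0][1] = min over k of (A[0][0] + B[0][1] = 5 + -4 = 1, A[0][1] + B[1][1] = 7 + 5 = 12, A[0][2] + B[2][1] = -3 + 1 = -2) = -2 (attained at k = 2)
  C[0][2] = min over k of (A[0][0] + B[0][2] = 5 + -1 = 4, A[0][1] + B[1][2] = 7 + -3 = 4, A[0][2] + B[2][2] = -3 + 2 = -1) = -1 (attained at k = 2)
  C[1][0] = min over k of (A[1][0] + B[0][0] = -2 + 0 = -2, A[1][1] + B[1][0] = -2 + -2 = -4, A[1][2] + B[2][0] = 1 + 4 = 5) = -4 (attained at k = 1)
  C[1][1] = min over k of (A[1][0] + B[0][1] = -2 + -4 = -6, A[1][1] + B[1][1] = -2 + 5 = 3, A[1][2] + B[2][1] = 1 + 1 = 2) = -6 (attained at k = 0)
  C[1][2] = min over k of (A[1][0] + B[0][2] = -2 + -1 = -3, A[1][1] + B[1][2] = -2 + -3 = -5, A[1][2] + B[2][2] = 1 + 2 = 3) = -5 (attained at k = 1)
  C[2][0] = min over k of (A[2][0] + B[0][0] = -4 + 0 = -4, A[2][1] + B[1][0] = 4 + -2 = 2, A[2][2] + B[2][0] = 10 + 4 = 14) = -4 (attained at k = 0)
  C[2][1] = min over k of (A[2][0] + B[0][1] = -4 + -4 = -8, A[2][1] + B[1][1] = 4 + 5 = 9, A[2][2] + B[2][1] = 10 + 1 = 11) = -8 (attained at k = 0)
  C[2][2] = min over k of (A[2][0] + B[0][2] = -4 + -1 = -5, A[2][1] + B[1][2] = 4 + -3 = 1, A[2][2] + B[2][2] = 10 + 2 = 12) = -5 (attained at k = 0)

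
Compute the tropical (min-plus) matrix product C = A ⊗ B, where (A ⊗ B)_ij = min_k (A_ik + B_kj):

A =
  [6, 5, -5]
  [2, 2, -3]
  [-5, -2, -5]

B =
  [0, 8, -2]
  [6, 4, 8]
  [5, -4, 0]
A ⊗ B =
  [0, -9, -5]
  [2, -7, -3]
  [-5, -9, -7]

Apply the min-plus product entry-by-entry:
  C[0][0] = min over k of (A[0][0] + B[0][0] = 6 + 0 = 6, A[0][1] + B[1][0] = 5 + 6 = 11, A[0][2] + B[2][0] = -5 + 5 = 0) = 0 (attained at k = 2)
  C[0][1] = min over k of (A[0][0] + B[0][1] = 6 + 8 = 14, A[0][1] + B[1][1] = 5 + 4 = 9, A[0][2] + B[2][1] = -5 + -4 = -9) = -9 (attained at k = 2)
  C[0][2] = min over k of (A[0][0] + B[0][2] = 6 + -2 = 4, A[0][1] + B[1][2] = 5 + 8 = 13, A[0][2] + B[2][2] = -5 + 0 = -5) = -5 (attained at k = 2)
  C[1][0] = min over k of (A[1][0] + B[0][0] = 2 + 0 = 2, A[1][1] + B[1][0] = 2 + 6 = 8, A[1][2] + B[2][0] = -3 + 5 = 2) = 2 (attained at k = 0)
  C[1][1] = min over k of (A[1][0] + B[0][1] = 2 + 8 = 10, A[1][1] + B[1][1] = 2 + 4 = 6, A[1][2] + B[2][1] = -3 + -4 = -7) = -7 (attained at k = 2)
  C[1][2] = min over k of (A[1][0] + B[0][2] = 2 + -2 = 0, A[1][1] + B[1][2] = 2 + 8 = 10, A[1][2] + B[2][2] = -3 + 0 = -3) = -3 (attained at k = 2)
  C[2][0] = min over k of (A[2][0] + B[0][0] = -5 + 0 = -5, A[2][1] + B[1][0] = -2 + 6 = 4, A[2][2] + B[2][0] = -5 + 5 = 0) = -5 (attained at k = 0)
  C[2][1] = min over k of (A[2][0] + B[0][1] = -5 + 8 = 3, A[2][1] + B[1][1] = -2 + 4 = 2, A[2][2] + B[2][1] = -5 + -4 = -9) = -9 (attained at k = 2)
  C[2][2] = min over k of (A[2][0] + B[0][2] = -5 + -2 = -7, A[2][1] + B[1][2] = -2 + 8 = 6, A[2][2] + B[2][2] = -5 + 0 = -5) = -7 (attained at k = 0)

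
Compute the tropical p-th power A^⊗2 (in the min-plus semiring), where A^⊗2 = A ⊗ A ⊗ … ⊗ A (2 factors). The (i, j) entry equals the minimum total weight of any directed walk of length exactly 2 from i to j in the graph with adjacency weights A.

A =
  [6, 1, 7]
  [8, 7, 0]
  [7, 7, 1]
A^⊗2 =
  [9, 7, 1]
  [7, 7, 1]
  [8, 8, 2]

Each entry (A^⊗2)_ij equals the minimum over all length-2 walks i = v_0 → v_1 → … → v_2 = j of Σ_t A[v_t][v_{t+1}]. For example, for (i, j) = (0, 2) we minimise over 3 possible intermediate vertex sequences; the minimum is 1, attained along the walk 0 → 1 → 2.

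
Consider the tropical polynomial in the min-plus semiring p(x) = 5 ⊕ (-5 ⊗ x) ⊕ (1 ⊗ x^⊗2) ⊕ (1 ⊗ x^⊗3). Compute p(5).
p(5) = 0

A tropical monomial a ⊗ x^⊗i evaluates to a + i · x. Evaluating each term at x = 5:
  Term 0 contributes 5 + 0 · 5 = 5
  Term 1 contributes -5 + 1 · 5 = 0
  Term 2 contributes 1 + 2 · 5 = 11
  Term 3 contributes 1 + 3 · 5 = 16
p(5) = ⊕ of these = min[5, 0, 11, 16] = 0.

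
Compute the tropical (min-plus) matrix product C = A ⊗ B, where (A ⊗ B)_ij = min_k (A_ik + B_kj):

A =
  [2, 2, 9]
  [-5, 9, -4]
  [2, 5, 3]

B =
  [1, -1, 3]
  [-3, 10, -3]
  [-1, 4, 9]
A ⊗ B =
  [-1, 1, -1]
  [-5, -6, -2]
  [2, 1, 2]

Apply the min-plus product entry-by-entry:
  C[0][0] = min over k of (A[0][0] + B[0][0] = 2 + 1 = 3, A[0][1] + B[1][0] = 2 + -3 = -1, A[0][2] + B[2][0] = 9 + -1 = 8) = -1 (attained at k = 1)
  C[0][1] = min over k of (A[0][0] + B[0][1] = 2 + -1 = 1, A[0][1] + B[1][1] = 2 + 10 = 12, A[0][2] + B[2][1] = 9 + 4 = 13) = 1 (attained at k = 0)
  C[0][2] = min over k of (A[0][0] + B[0][2] = 2 + 3 = 5, A[0][1] + B[1][2] = 2 + -3 = -1, A[0][2] + B[2][2] = 9 + 9 = 18) = -1 (attained at k = 1)
  C[1][0] = min over k of (A[1][0] + B[0][0] = -5 + 1 = -4, A[1][1] + B[1][0] = 9 + -3 = 6, A[1][2] + B[2][0] = -4 + -1 = -5) = -5 (attained at k = 2)
  C[1][1] = min over k of (A[1][0] + B[0][1] = -5 + -1 = -6, A[1][1] + B[1][1] = 9 + 10 = 19, A[1][2] + B[2][1] = -4 + 4 = 0) = -6 (attained at k = 0)
  C[1][2] = min over k of (A[1][0] + B[0][2] = -5 + 3 = -2, A[1][1] + B[1][2] = 9 + -3 = 6, A[1][2] + B[2][2] = -4 + 9 = 5) = -2 (attained at k = 0)
  C[2][0] = min over k of (A[2][0] + B[0][0] = 2 + 1 = 3, A[2][1] + B[1][0] = 5 + -3 = 2, A[2][2] + B[2][0] = 3 + -1 = 2) = 2 (attained at k = 1)
  C[2][1] = min over k of (A[2][0] + B[0][1] = 2 + -1 = 1, A[2][1] + B[1][1] = 5 + 10 = 15, A[2][2] + B[2][1] = 3 + 4 = 7) = 1 (attained at k = 0)
  C[2][2] = min over k of (A[2][0] + B[0][2] = 2 + 3 = 5, A[2][1] + B[1][2] = 5 + -3 = 2, A[2][2] + B[2][2] = 3 + 9 = 12) = 2 (attained at k = 1)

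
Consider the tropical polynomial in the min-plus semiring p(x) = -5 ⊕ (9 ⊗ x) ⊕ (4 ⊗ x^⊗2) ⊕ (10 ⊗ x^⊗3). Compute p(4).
p(4) = -5

A tropical monomial a ⊗ x^⊗i evaluates to a + i · x. Evaluating each term at x = 4:
  Term 0 contributes -5 + 0 · 4 = -5
  Term 1 contributes 9 + 1 · 4 = 13
  Term 2 contributes 4 + 2 · 4 = 12
  Term 3 contributes 10 + 3 · 4 = 22
p(4) = ⊕ of these = min[-5, 13, 12, 22] = -5.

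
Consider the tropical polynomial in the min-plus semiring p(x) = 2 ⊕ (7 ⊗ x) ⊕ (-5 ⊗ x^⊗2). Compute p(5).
p(5) = 2

A tropical monomial a ⊗ x^⊗i evaluates to a + i · x. Evaluating each term at x = 5:
  Term 0 contributes 2 + 0 · 5 = 2
  Term 1 contributes 7 + 1 · 5 = 12
  Term 2 contributes -5 + 2 · 5 = 5
p(5) = ⊕ of these = min[2, 12, 5] = 2.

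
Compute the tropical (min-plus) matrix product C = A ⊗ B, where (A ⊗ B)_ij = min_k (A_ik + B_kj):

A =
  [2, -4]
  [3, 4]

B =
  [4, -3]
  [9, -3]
A ⊗ B =
  [5, -7]
  [7, 0]

Apply the min-plus product entry-by-entry:
  C[0][0] = min over k of (A[0][0] + B[0][0] = 2 + 4 = 6, A[0][1] + B[1][0] = -4 + 9 = 5) = 5 (attained at k = 1)
  C[0][1] = min over k of (A[0][0] + B[0][1] = 2 + -3 = -1, A[0][1] + B[1][1] = -4 + -3 = -7) = -7 (attained at k = 1)
  C[1][0] = min over k of (A[1][0] + B[0][0] = 3 + 4 = 7, A[1][1] + B[1][0] = 4 + 9 = 13) = 7 (attained at k = 0)
  C[1][1] = min over k of (A[1][0] + B[0][1] = 3 + -3 = 0, A[1][1] + B[1][1] = 4 + -3 = 1) = 0 (attained at k = 0)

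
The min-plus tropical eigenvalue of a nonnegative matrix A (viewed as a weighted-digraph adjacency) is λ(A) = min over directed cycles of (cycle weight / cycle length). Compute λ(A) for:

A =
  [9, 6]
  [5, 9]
λ(A) = 11/2

Enumerate directed cycles and compute their means (weight / length). Sample:
  cycle 0 → 0: weight = 9, length = 1, mean = 9/1 ≈ 9.000
  cycle 1 → 1: weight = 9, length = 1, mean = 9/1 ≈ 9.000
  cycle 0 → 1 → 0: weight = 11, length = 2, mean = 11/2 ≈ 5.500
  cycle 1 → 0 → 1: weight = 11, length = 2, mean = 11/2 ≈ 5.500
Minimum mean = 5.500, attained e.g. along the cycle 0 → 1 → 0 with weight 11 and length 2. So λ(A) = 11/2 = 11/2.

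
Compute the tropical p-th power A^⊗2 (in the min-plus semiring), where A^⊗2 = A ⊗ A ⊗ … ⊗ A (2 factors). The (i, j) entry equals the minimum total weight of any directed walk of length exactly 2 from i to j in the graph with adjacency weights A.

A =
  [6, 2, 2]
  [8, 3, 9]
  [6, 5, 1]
A^⊗2 =
  [8, 5, 3]
  [11, 6, 10]
  [7, 6, 2]

Each entry (A^⊗2)_ij equals the minimum over all length-2 walks i = v_0 → v_1 → … → v_2 = j of Σ_t A[v_t][v_{t+1}]. For example, for (i, j) = (0, 2) we minimise over 3 possible intermediate vertex sequences; the minimum is 3, attained along the walk 0 → 2 → 2.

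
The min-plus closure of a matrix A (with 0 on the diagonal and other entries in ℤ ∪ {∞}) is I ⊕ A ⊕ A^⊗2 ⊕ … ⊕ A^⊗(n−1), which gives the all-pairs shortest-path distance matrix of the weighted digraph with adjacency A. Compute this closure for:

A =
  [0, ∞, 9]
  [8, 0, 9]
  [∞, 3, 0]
Closure =
  [0, 12, 9]
  [8, 0, 9]
  [11, 3, 0]

This is the Floyd-Warshall all-pairs shortest-path computation. For each intermediate vertex k = 0, 1, …, 2, update dist[i][j] ← min(dist[i][j], dist[i][k] + dist[k][j]). The final matrix gives, for each (i, j), the minimum total weight of any directed path from i to j (possibly empty when i = j).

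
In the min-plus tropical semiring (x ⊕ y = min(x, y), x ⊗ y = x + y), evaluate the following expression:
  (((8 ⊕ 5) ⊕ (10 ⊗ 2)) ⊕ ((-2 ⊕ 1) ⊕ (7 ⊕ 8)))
(((8 ⊕ 5) ⊕ (10 ⊗ 2)) ⊕ ((-2 ⊕ 1) ⊕ (7 ⊕ 8))) = -2

Expand innermost to outermost. Recall ⊕ takes the minimum of its arguments and ⊗ takes their sum. Working out the expression (((8 ⊕ 5) ⊕ (10 ⊗ 2)) ⊕ ((-2 ⊕ 1) ⊕ (7 ⊕ 8))) gives -2.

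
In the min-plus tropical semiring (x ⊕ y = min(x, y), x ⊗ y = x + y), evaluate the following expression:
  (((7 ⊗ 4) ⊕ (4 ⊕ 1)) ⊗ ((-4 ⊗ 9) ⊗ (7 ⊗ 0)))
(((7 ⊗ 4) ⊕ (4 ⊕ 1)) ⊗ ((-4 ⊗ 9) ⊗ (7 ⊗ 0))) = 13

Expand innermost to outermost. Recall ⊕ takes the minimum of its arguments and ⊗ takes their sum. Working out the expression (((7 ⊗ 4) ⊕ (4 ⊕ 1)) ⊗ ((-4 ⊗ 9) ⊗ (7 ⊗ 0))) gives 13.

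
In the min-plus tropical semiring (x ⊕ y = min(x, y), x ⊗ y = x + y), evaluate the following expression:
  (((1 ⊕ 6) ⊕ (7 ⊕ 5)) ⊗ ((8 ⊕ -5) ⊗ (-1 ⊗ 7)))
(((1 ⊕ 6) ⊕ (7 ⊕ 5)) ⊗ ((8 ⊕ -5) ⊗ (-1 ⊗ 7))) = 2

Expand innermost to outermost. Recall ⊕ takes the minimum of its arguments and ⊗ takes their sum. Working out the expression (((1 ⊕ 6) ⊕ (7 ⊕ 5)) ⊗ ((8 ⊕ -5) ⊗ (-1 ⊗ 7))) gives 2.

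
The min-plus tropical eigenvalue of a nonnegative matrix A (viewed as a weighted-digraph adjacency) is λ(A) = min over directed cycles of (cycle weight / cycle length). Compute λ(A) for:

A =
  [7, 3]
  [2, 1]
λ(A) = 1

Enumerate directed cycles and compute their means (weight / length). Sample:
  cycle 0 → 0: weight = 7, length = 1, mean = 7/1 ≈ 7.000
  cycle 1 → 1: weight = 1, length = 1, mean = 1/1 ≈ 1.000
  cycle 0 → 1 → 0: weight = 5, length = 2, mean = 5/2 ≈ 2.500
  cycle 1 → 0 → 1: weight = 5, length = 2, mean = 5/2 ≈ 2.500
Minimum mean = 1.000, attained e.g. along the cycle 1 → 1 with weight 1 and length 1. So λ(A) = 1/1 = 1.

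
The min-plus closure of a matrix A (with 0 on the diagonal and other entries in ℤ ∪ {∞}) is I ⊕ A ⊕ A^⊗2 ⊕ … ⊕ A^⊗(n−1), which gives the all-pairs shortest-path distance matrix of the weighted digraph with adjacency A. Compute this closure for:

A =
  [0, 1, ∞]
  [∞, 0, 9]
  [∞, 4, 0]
Closure =
  [0, 1, 10]
  [∞, 0, 9]
  [∞, 4, 0]

This is the Floyd-Warshall all-pairs shortest-path computation. For each intermediate vertex k = 0, 1, …, 2, update dist[i][j] ← min(dist[i][j], dist[i][k] + dist[k][j]). The final matrix gives, for each (i, j), the minimum total weight of any directed path from i to j (possibly empty when i = j).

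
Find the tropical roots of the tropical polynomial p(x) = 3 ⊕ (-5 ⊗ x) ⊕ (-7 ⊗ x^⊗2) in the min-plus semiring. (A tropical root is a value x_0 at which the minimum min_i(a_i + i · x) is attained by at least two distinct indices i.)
Roots: {2, 8}

Each tropical root is a break point of the lower envelope of the lines y = a_i + i · x (there are 3 lines, with slopes 0, 1, ..., 2). Only the lines that attain the minimum somewhere contribute to roots; other lines are dominated. Here the surviving (envelope) indices are i = 2, i = 1, i = 0.
Intersections between consecutive envelope lines give the roots: for adjacent envelope indices i < j the intersection is x = (a_i − a_j) / (j − i). Reading off the sorted break points: {2, 8}.
Verification: at each break x_0, at least two indices attain the minimum of min_i(a_i + i · x_0).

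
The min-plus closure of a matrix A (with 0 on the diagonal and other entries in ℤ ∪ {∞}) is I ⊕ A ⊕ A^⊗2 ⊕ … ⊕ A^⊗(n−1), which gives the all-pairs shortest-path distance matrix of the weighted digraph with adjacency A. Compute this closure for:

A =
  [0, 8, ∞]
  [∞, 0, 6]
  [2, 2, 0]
Closure =
  [0, 8, 14]
  [8, 0, 6]
  [2, 2, 0]

This is the Floyd-Warshall all-pairs shortest-path computation. For each intermediate vertex k = 0, 1, …, 2, update dist[i][j] ← min(dist[i][j], dist[i][k] + dist[k][j]). The final matrix gives, for each (i, j), the minimum total weight of any directed path from i to j (possibly empty when i = j).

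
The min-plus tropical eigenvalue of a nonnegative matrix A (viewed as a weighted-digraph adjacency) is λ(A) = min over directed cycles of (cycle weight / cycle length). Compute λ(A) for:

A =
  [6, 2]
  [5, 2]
λ(A) = 2

Enumerate directed cycles and compute their means (weight / length). Sample:
  cycle 0 → 0: weight = 6, length = 1, mean = 6/1 ≈ 6.000
  cycle 1 → 1: weight = 2, length = 1, mean = 2/1 ≈ 2.000
  cycle 0 → 1 → 0: weight = 7, length = 2, mean = 7/2 ≈ 3.500
  cycle 1 → 0 → 1: weight = 7, length = 2, mean = 7/2 ≈ 3.500
Minimum mean = 2.000, attained e.g. along the cycle 1 → 1 with weight 2 and length 1. So λ(A) = 2/1 = 2.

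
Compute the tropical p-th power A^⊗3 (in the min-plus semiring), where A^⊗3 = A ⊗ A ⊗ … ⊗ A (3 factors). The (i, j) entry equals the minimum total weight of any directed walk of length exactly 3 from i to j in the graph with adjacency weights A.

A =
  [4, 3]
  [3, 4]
A^⊗3 =
  [10, 9]
  [9, 10]

Each entry (A^⊗3)_ij equals the minimum over all length-3 walks i = v_0 → v_1 → … → v_3 = j of Σ_t A[v_t][v_{t+1}]. For example, for (i, j) = (0, 1) we minimise over 4 possible intermediate vertex sequences; the minimum is 9, attained along the walk 0 → 1 → 0 → 1.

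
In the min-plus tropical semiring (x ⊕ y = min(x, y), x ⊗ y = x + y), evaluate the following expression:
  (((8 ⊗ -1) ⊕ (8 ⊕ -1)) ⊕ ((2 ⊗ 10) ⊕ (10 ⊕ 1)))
(((8 ⊗ -1) ⊕ (8 ⊕ -1)) ⊕ ((2 ⊗ 10) ⊕ (10 ⊕ 1))) = -1

Expand innermost to outermost. Recall ⊕ takes the minimum of its arguments and ⊗ takes their sum. Working out the expression (((8 ⊗ -1) ⊕ (8 ⊕ -1)) ⊕ ((2 ⊗ 10) ⊕ (10 ⊕ 1))) gives -1.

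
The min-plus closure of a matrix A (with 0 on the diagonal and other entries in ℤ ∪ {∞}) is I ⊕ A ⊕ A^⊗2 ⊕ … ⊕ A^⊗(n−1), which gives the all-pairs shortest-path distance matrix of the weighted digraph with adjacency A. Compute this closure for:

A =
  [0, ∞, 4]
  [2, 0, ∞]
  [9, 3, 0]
Closure =
  [0, 7, 4]
  [2, 0, 6]
  [5, 3, 0]

This is the Floyd-Warshall all-pairs shortest-path computation. For each intermediate vertex k = 0, 1, …, 2, update dist[i][j] ← min(dist[i][j], dist[i][k] + dist[k][j]). The final matrix gives, for each (i, j), the minimum total weight of any directed path from i to j (possibly empty when i = j).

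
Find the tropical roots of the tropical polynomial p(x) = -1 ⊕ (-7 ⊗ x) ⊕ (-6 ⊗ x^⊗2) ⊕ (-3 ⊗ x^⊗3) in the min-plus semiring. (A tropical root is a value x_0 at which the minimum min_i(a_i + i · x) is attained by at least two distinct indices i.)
Roots: {-3, -1, 6}

Each tropical root is a break point of the lower envelope of the lines y = a_i + i · x (there are 4 lines, with slopes 0, 1, ..., 3). Only the lines that attain the minimum somewhere contribute to roots; other lines are dominated. Here the surviving (envelope) indices are i = 3, i = 2, i = 1, i = 0.
Intersections between consecutive envelope lines give the roots: for adjacent envelope indices i < j the intersection is x = (a_i − a_j) / (j − i). Reading off the sorted break points: {-3, -1, 6}.
Verification: at each break x_0, at least two indices attain the minimum of min_i(a_i + i · x_0).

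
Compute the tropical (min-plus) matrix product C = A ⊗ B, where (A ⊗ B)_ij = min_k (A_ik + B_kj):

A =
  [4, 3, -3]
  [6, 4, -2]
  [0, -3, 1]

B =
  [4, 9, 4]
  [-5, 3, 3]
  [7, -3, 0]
A ⊗ B =
  [-2, -6, -3]
  [-1, -5, -2]
  [-8, -2, 0]

Apply the min-plus product entry-by-entry:
  C[0][0] = min over k of (A[0][0] + B[0][0] = 4 + 4 = 8, A[0][1] + B[1][0] = 3 + -5 = -2, A[0][2] + B[2][0] = -3 + 7 = 4) = -2 (attained at k = 1)
  C[0][1] = min over k of (A[0][0] + B[0][1] = 4 + 9 = 13, A[0][1] + B[1][1] = 3 + 3 = 6, A[0][2] + B[2][1] = -3 + -3 = -6) = -6 (attained at k = 2)
  C[0][2] = min over k of (A[0][0] + B[0][2] = 4 + 4 = 8, A[0][1] + B[1][2] = 3 + 3 = 6, A[0][2] + B[2][2] = -3 + 0 = -3) = -3 (attained at k = 2)
  C[1][0] = min over k of (A[1][0] + B[0][0] = 6 + 4 = 10, A[1][1] + B[1][0] = 4 + -5 = -1, A[1][2] + B[2][0] = -2 + 7 = 5) = -1 (attained at k = 1)
  C[1][1] = min over k of (A[1][0] + B[0][1] = 6 + 9 = 15, A[1][1] + B[1][1] = 4 + 3 = 7, A[1][2] + B[2][1] = -2 + -3 = -5) = -5 (attained at k = 2)
  C[1][2] = min over k of (A[1][0] + B[0][2] = 6 + 4 = 10, A[1][1] + B[1][2] = 4 + 3 = 7, A[1][2] + B[2][2] = -2 + 0 = -2) = -2 (attained at k = 2)
  C[2][0] = min over k of (A[2][0] + B[0][0] = 0 + 4 = 4, A[2][1] + B[1][0] = -3 + -5 = -8, A[2][2] + B[2][0] = 1 + 7 = 8) = -8 (attained at k = 1)
  C[2][1] = min over k of (A[2][0] + B[0][1] = 0 + 9 = 9, A[2][1] + B[1][1] = -3 + 3 = 0, A[2][2] + B[2][1] = 1 + -3 = -2) = -2 (attained at k = 2)
  C[2][2] = min over k of (A[2][0] + B[0][2] = 0 + 4 = 4, A[2][1] + B[1][2] = -3 + 3 = 0, A[2][2] + B[2][2] = 1 + 0 = 1) = 0 (attained at k = 1)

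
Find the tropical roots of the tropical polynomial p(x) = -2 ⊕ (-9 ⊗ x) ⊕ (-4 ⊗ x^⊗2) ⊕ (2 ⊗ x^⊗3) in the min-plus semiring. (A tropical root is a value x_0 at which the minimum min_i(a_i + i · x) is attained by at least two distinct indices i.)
Roots: {-6, -5, 7}

Each tropical root is a break point of the lower envelope of the lines y = a_i + i · x (there are 4 lines, with slopes 0, 1, ..., 3). Only the lines that attain the minimum somewhere contribute to roots; other lines are dominated. Here the surviving (envelope) indices are i = 3, i = 2, i = 1, i = 0.
Intersections between consecutive envelope lines give the roots: for adjacent envelope indices i < j the intersection is x = (a_i − a_j) / (j − i). Reading off the sorted break points: {-6, -5, 7}.
Verification: at each break x_0, at least two indices attain the minimum of min_i(a_i + i · x_0).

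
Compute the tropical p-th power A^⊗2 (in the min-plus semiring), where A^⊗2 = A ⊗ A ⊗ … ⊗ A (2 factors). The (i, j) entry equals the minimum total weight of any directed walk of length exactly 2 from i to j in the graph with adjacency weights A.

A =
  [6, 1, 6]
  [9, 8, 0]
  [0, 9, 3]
A^⊗2 =
  [6, 7, 1]
  [0, 9, 3]
  [3, 1, 6]

Each entry (A^⊗2)_ij equals the minimum over all length-2 walks i = v_0 → v_1 → … → v_2 = j of Σ_t A[v_t][v_{t+1}]. For example, for (i, j) = (0, 2) we minimise over 3 possible intermediate vertex sequences; the minimum is 1, attained along the walk 0 → 1 → 2.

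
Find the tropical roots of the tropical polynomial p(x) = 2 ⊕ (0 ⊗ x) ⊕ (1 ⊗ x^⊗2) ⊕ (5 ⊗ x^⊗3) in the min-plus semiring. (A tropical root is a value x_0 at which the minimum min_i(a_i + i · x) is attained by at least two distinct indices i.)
Roots: {-4, -1, 2}

Each tropical root is a break point of the lower envelope of the lines y = a_i + i · x (there are 4 lines, with slopes 0, 1, ..., 3). Only the lines that attain the minimum somewhere contribute to roots; other lines are dominated. Here the surviving (envelope) indices are i = 3, i = 2, i = 1, i = 0.
Intersections between consecutive envelope lines give the roots: for adjacent envelope indices i < j the intersection is x = (a_i − a_j) / (j − i). Reading off the sorted break points: {-4, -1, 2}.
Verification: at each break x_0, at least two indices attain the minimum of min_i(a_i + i · x_0).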